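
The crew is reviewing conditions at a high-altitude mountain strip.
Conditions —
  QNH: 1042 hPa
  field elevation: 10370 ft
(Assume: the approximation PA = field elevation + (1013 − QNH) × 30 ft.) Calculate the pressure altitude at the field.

9500 ft

Pressure correction = (1013 − 1042) × 30 = -870 ft.
Pressure altitude = 10370 + (-870) = 9500 ft.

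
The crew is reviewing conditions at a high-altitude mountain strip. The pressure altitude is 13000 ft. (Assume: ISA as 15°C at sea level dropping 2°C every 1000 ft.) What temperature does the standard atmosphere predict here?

ISA temperature = 15 − 2 × (13000/1000) = 15 − 26 = -11°C.

-11°C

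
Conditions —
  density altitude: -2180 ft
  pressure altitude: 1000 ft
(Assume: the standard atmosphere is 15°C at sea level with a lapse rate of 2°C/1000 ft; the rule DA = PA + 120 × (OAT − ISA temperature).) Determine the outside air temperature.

-13.5°C

Density altitude − pressure altitude = -2180 − 1000 = -3180 ft.
At 120 ft/°C that is an ISA deviation of -3180/120 = -26.5°C.
ISA temperature at 1000 ft = 15 − 2 × (1000/1000) = 13°C.
OAT = ISA + deviation = 13 + (-26.5) = -13.5°C.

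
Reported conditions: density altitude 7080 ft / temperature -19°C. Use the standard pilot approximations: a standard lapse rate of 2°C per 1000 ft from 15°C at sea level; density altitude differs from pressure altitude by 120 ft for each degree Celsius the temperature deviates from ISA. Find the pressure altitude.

9000 ft

DA = PA + 120 × (OAT − (15 − 2·PA/1000)) = PA + 120·OAT − 1800 + 0.24·PA = 1.24·PA + 120·OAT − 1800.
So 1.24·PA = 7080 − 120 × (-19) + 1800 = 11160.
PA = 11160 / 1.24 = 9000 ft.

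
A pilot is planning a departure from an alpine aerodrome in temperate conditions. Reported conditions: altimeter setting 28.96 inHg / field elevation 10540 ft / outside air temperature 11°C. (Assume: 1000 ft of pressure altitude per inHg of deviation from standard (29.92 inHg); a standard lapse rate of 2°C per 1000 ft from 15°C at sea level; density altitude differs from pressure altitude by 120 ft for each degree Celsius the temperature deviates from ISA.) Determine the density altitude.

Pressure altitude = 10540 + (29.92 − 28.96) × 1000 = 10540 + (+960) = 11500 ft.
ISA temperature at 11500 ft = 15 − 2 × (11500/1000) = -8°C.
ISA deviation = 11 − (-8) = +19°C.
Density altitude = 11500 + 120 × (19) = 13780 ft.

13780 ft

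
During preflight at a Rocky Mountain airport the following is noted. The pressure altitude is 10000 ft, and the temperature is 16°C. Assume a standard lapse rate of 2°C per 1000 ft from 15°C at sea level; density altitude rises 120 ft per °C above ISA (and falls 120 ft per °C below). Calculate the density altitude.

ISA temperature at 10000 ft = 15 − 2 × (10000/1000) = -5°C.
ISA deviation = 16 − (-5) = +21°C.
Density altitude = 10000 + 120 × (21) = 10000 + (+2520) = 12520 ft.

12520 ft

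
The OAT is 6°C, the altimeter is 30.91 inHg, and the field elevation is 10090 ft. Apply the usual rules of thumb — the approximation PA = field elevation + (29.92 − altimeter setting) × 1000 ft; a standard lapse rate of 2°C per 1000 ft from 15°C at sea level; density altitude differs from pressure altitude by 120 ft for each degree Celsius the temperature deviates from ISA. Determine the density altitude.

10204 ft

Pressure altitude = 10090 + (29.92 − 30.91) × 1000 = 10090 + (-990) = 9100 ft.
ISA temperature at 9100 ft = 15 − 2 × (9100/1000) = -3.2°C.
ISA deviation = 6 − (-3.2) = +9.2°C.
Density altitude = 9100 + 120 × (9.2) = 10204 ft.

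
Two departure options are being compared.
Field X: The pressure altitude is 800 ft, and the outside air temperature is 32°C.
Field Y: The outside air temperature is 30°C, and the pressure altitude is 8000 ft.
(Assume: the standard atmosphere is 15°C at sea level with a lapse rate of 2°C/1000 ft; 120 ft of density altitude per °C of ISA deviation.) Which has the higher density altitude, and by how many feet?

Field X: ISA temp = 13.4°C, deviation +18.6°C, DA = 800 + 120 × 18.6 = 3032 ft.
Field Y: ISA temp = -1°C, deviation +31°C, DA = 8000 + 120 × 31 = 11720 ft.
Field Y is higher by 11720 − 3032 = 8688 ft.

Field Y by 8688 ft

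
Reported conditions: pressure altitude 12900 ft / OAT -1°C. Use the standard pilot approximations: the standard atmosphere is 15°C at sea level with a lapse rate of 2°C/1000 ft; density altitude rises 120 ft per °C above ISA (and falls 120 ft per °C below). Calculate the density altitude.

ISA temperature at 12900 ft = 15 − 2 × (12900/1000) = -10.8°C.
ISA deviation = -1 − (-10.8) = +9.8°C.
Density altitude = 12900 + 120 × (9.8) = 12900 + (+1176) = 14076 ft.

14076 ft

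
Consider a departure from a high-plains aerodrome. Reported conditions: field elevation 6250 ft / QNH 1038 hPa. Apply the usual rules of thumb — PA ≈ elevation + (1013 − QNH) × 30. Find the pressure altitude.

5500 ft

Pressure correction = (1013 − 1038) × 30 = -750 ft.
Pressure altitude = 6250 + (-750) = 5500 ft.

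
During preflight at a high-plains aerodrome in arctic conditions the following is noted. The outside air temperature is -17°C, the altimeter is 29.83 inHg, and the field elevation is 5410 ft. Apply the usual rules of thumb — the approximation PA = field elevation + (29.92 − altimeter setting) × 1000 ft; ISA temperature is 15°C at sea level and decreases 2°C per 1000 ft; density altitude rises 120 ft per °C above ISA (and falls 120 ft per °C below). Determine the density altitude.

Pressure altitude = 5410 + (29.92 − 29.83) × 1000 = 5410 + (+90) = 5500 ft.
ISA temperature at 5500 ft = 15 − 2 × (5500/1000) = 4°C.
ISA deviation = -17 − 4 = -21°C.
Density altitude = 5500 + 120 × (-21) = 2980 ft.

2980 ft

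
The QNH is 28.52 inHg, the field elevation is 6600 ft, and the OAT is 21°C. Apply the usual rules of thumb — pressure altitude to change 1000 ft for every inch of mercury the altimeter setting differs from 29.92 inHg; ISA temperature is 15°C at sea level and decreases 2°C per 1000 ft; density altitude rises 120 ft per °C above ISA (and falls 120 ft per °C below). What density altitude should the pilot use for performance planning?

10640 ft

Pressure altitude = 6600 + (29.92 − 28.52) × 1000 = 6600 + (+1400) = 8000 ft.
ISA temperature at 8000 ft = 15 − 2 × (8000/1000) = -1°C.
ISA deviation = 21 − (-1) = +22°C.
Density altitude = 8000 + 120 × (22) = 10640 ft.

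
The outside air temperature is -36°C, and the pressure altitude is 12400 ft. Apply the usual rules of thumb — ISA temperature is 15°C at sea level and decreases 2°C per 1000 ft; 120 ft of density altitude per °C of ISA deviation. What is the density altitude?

9256 ft

ISA temperature at 12400 ft = 15 − 2 × (12400/1000) = -9.8°C.
ISA deviation = -36 − (-9.8) = -26.2°C.
Density altitude = 12400 + 120 × (-26.2) = 12400 + (-3144) = 9256 ft.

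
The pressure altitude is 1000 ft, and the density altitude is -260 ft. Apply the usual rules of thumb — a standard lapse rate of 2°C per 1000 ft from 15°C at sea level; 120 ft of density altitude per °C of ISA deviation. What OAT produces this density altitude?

2.5°C

Density altitude − pressure altitude = -260 − 1000 = -1260 ft.
At 120 ft/°C that is an ISA deviation of -1260/120 = -10.5°C.
ISA temperature at 1000 ft = 15 − 2 × (1000/1000) = 13°C.
OAT = ISA + deviation = 13 + (-10.5) = 2.5°C.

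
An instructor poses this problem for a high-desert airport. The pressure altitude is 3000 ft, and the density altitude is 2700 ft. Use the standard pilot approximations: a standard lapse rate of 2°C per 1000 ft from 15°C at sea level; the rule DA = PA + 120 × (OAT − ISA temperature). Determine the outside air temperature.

6.5°C

Density altitude − pressure altitude = 2700 − 3000 = -300 ft.
At 120 ft/°C that is an ISA deviation of -300/120 = -2.5°C.
ISA temperature at 3000 ft = 15 − 2 × (3000/1000) = 9°C.
OAT = ISA + deviation = 9 + (-2.5) = 6.5°C.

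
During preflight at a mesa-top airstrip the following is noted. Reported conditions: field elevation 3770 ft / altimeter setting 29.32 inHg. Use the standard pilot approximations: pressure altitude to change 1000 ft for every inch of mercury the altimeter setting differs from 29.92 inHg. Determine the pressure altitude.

4370 ft

Pressure correction = (29.92 − 29.32) × 1000 = +600 ft.
Pressure altitude = 3770 + (+600) = 4370 ft.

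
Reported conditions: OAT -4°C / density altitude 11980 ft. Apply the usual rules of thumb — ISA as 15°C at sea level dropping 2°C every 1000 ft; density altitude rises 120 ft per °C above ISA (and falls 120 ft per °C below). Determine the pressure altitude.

11500 ft

DA = PA + 120 × (OAT − (15 − 2·PA/1000)) = PA + 120·OAT − 1800 + 0.24·PA = 1.24·PA + 120·OAT − 1800.
So 1.24·PA = 11980 − 120 × (-4) + 1800 = 14260.
PA = 14260 / 1.24 = 11500 ft.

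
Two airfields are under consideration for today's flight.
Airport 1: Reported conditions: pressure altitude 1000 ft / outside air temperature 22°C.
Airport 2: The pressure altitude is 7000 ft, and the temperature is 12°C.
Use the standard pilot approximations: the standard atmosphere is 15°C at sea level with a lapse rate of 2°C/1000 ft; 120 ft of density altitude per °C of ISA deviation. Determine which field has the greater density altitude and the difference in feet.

Airport 2 by 6240 ft

Airport 1: ISA temp = 13°C, deviation +9°C, DA = 1000 + 120 × 9 = 2080 ft.
Airport 2: ISA temp = 1°C, deviation +11°C, DA = 7000 + 120 × 11 = 8320 ft.
Airport 2 is higher by 8320 − 2080 = 6240 ft.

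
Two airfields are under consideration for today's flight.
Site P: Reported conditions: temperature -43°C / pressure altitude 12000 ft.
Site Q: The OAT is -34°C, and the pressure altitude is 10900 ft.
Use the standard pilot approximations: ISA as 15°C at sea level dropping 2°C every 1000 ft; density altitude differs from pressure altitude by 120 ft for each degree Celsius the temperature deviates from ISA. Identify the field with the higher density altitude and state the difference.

Site P: ISA temp = -9°C, deviation -34°C, DA = 12000 + 120 × (-34) = 7920 ft.
Site Q: ISA temp = -6.8°C, deviation -27.2°C, DA = 10900 + 120 × (-27.2) = 7636 ft.
Site P is higher by 7920 − 7636 = 284 ft.

Site P by 284 ft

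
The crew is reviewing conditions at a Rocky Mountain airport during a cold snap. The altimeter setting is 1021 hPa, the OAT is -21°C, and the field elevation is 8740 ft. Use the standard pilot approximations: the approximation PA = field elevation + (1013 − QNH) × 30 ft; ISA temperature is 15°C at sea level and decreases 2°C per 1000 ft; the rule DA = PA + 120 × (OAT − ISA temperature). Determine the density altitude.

Pressure altitude = 8740 + (1013 − 1021) × 30 = 8740 + (-240) = 8500 ft.
ISA temperature at 8500 ft = 15 − 2 × (8500/1000) = -2°C.
ISA deviation = -21 − (-2) = -19°C.
Density altitude = 8500 + 120 × (-19) = 6220 ft.

6220 ft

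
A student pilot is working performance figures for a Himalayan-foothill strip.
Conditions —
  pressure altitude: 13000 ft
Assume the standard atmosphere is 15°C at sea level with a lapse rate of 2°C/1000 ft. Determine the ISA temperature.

-11°C

ISA temperature = 15 − 2 × (13000/1000) = 15 − 26 = -11°C.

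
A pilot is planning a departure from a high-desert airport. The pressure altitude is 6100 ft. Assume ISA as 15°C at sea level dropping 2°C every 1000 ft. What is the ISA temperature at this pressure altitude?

ISA temperature = 15 − 2 × (6100/1000) = 15 − 12.2 = 2.8°C.

2.8°C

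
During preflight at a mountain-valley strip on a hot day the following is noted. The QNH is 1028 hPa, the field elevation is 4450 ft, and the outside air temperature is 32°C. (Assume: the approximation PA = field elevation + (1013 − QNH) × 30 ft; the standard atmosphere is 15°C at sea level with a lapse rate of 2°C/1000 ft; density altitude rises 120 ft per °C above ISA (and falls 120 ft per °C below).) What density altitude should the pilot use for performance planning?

7000 ft

Pressure altitude = 4450 + (1013 − 1028) × 30 = 4450 + (-450) = 4000 ft.
ISA temperature at 4000 ft = 15 − 2 × (4000/1000) = 7°C.
ISA deviation = 32 − 7 = +25°C.
Density altitude = 4000 + 120 × (25) = 7000 ft.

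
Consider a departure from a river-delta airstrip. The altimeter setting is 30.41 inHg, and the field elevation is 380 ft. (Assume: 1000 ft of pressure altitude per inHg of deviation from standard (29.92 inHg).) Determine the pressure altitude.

-110 ft

Pressure correction = (29.92 − 30.41) × 1000 = -490 ft.
Pressure altitude = 380 + (-490) = -110 ft.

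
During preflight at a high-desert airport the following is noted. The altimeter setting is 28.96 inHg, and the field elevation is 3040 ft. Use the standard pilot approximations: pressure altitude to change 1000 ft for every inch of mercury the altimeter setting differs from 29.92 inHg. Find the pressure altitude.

4000 ft

Pressure correction = (29.92 − 28.96) × 1000 = +960 ft.
Pressure altitude = 3040 + (+960) = 4000 ft.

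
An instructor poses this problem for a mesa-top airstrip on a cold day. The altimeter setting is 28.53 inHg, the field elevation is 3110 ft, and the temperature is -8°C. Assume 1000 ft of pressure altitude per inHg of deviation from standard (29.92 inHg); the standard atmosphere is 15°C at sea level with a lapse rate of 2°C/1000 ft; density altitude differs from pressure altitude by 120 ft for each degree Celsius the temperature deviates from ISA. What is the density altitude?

2820 ft

Pressure altitude = 3110 + (29.92 − 28.53) × 1000 = 3110 + (+1390) = 4500 ft.
ISA temperature at 4500 ft = 15 − 2 × (4500/1000) = 6°C.
ISA deviation = -8 − 6 = -14°C.
Density altitude = 4500 + 120 × (-14) = 2820 ft.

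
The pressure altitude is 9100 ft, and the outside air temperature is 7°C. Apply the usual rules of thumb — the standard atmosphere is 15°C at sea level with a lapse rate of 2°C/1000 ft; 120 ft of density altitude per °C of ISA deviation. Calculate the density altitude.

ISA temperature at 9100 ft = 15 − 2 × (9100/1000) = -3.2°C.
ISA deviation = 7 − (-3.2) = +10.2°C.
Density altitude = 9100 + 120 × (10.2) = 9100 + (+1224) = 10324 ft.

10324 ft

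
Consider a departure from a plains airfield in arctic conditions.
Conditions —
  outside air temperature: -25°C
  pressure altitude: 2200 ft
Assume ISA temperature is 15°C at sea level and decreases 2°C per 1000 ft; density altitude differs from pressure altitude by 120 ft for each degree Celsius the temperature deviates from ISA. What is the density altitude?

ISA temperature at 2200 ft = 15 − 2 × (2200/1000) = 10.6°C.
ISA deviation = -25 − 10.6 = -35.6°C.
Density altitude = 2200 + 120 × (-35.6) = 2200 + (-4272) = -2072 ft.

-2072 ft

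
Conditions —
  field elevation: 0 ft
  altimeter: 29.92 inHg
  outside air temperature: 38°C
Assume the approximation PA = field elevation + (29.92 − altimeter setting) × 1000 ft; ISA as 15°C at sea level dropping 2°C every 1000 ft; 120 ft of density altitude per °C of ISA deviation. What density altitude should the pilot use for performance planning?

2760 ft

Pressure altitude = 0 + (29.92 − 29.92) × 1000 = 0 + (0) = 0 ft.
ISA temperature at 0 ft = 15 − 2 × (0/1000) = 15°C.
ISA deviation = 38 − 15 = +23°C.
Density altitude = 0 + 120 × (23) = 2760 ft.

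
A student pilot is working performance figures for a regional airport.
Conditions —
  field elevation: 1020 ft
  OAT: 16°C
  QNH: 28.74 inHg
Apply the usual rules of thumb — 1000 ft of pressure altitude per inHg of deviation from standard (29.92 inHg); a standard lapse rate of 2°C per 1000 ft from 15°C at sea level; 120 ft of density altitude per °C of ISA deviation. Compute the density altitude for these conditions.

Pressure altitude = 1020 + (29.92 − 28.74) × 1000 = 1020 + (+1180) = 2200 ft.
ISA temperature at 2200 ft = 15 − 2 × (2200/1000) = 10.6°C.
ISA deviation = 16 − 10.6 = +5.4°C.
Density altitude = 2200 + 120 × (5.4) = 2848 ft.

2848 ft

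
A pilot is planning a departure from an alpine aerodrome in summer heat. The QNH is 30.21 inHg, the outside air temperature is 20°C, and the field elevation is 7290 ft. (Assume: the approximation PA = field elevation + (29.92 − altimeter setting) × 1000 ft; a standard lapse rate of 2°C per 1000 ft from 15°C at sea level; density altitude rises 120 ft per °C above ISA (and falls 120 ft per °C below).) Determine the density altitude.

9280 ft

Pressure altitude = 7290 + (29.92 − 30.21) × 1000 = 7290 + (-290) = 7000 ft.
ISA temperature at 7000 ft = 15 − 2 × (7000/1000) = 1°C.
ISA deviation = 20 − 1 = +19°C.
Density altitude = 7000 + 120 × (19) = 9280 ft.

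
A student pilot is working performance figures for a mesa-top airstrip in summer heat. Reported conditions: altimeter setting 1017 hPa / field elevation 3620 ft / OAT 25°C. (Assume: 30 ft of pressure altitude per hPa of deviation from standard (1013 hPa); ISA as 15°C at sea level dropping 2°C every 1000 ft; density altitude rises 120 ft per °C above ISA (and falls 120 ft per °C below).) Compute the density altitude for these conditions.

Pressure altitude = 3620 + (1013 − 1017) × 30 = 3620 + (-120) = 3500 ft.
ISA temperature at 3500 ft = 15 − 2 × (3500/1000) = 8°C.
ISA deviation = 25 − 8 = +17°C.
Density altitude = 3500 + 120 × (17) = 5540 ft.

5540 ft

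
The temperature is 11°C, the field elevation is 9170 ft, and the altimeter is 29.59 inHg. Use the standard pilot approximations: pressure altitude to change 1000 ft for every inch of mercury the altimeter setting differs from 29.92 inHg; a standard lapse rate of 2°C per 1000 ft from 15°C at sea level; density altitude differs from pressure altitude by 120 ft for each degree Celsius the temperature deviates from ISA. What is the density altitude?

11300 ft

Pressure altitude = 9170 + (29.92 − 29.59) × 1000 = 9170 + (+330) = 9500 ft.
ISA temperature at 9500 ft = 15 − 2 × (9500/1000) = -4°C.
ISA deviation = 11 − (-4) = +15°C.
Density altitude = 9500 + 120 × (15) = 11300 ft.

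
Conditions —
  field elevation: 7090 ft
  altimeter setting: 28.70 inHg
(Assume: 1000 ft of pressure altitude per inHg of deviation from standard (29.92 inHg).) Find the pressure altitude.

Pressure correction = (29.92 − 28.70) × 1000 = +1220 ft.
Pressure altitude = 7090 + (+1220) = 8310 ft.

8310 ft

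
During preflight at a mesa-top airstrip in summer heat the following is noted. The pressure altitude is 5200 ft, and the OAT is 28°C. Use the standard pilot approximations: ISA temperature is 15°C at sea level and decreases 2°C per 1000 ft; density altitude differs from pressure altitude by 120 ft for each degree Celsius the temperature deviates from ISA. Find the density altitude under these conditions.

ISA temperature at 5200 ft = 15 − 2 × (5200/1000) = 4.6°C.
ISA deviation = 28 − 4.6 = +23.4°C.
Density altitude = 5200 + 120 × (23.4) = 5200 + (+2808) = 8008 ft.

8008 ft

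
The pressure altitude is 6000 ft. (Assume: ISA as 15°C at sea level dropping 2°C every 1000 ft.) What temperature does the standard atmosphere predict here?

ISA temperature = 15 − 2 × (6000/1000) = 15 − 12 = 3°C.

3°C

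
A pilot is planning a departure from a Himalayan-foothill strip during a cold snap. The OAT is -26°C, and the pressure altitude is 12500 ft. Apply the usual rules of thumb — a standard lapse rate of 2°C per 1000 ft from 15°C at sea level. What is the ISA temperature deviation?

ISA-16°C

ISA temperature at 12500 ft = 15 − 2 × (12500/1000) = -10°C.
Deviation = OAT − ISA = -26 − (-10) = -16°C.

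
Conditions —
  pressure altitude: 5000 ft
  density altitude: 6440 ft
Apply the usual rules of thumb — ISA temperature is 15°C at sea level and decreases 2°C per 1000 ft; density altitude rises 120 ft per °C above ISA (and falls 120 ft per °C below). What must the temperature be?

Density altitude − pressure altitude = 6440 − 5000 = +1440 ft.
At 120 ft/°C that is an ISA deviation of 1440/120 = +12°C.
ISA temperature at 5000 ft = 15 − 2 × (5000/1000) = 5°C.
OAT = ISA + deviation = 5 + (+12) = 17°C.

17°C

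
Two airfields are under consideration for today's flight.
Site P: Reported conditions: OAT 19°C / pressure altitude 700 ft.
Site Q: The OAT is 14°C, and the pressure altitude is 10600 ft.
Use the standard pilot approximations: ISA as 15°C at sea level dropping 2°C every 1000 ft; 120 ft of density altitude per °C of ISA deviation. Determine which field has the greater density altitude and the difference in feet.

Site P: ISA temp = 13.6°C, deviation +5.4°C, DA = 700 + 120 × 5.4 = 1348 ft.
Site Q: ISA temp = -6.2°C, deviation +20.2°C, DA = 10600 + 120 × 20.2 = 13024 ft.
Site Q is higher by 13024 − 1348 = 11676 ft.

Site Q by 11676 ft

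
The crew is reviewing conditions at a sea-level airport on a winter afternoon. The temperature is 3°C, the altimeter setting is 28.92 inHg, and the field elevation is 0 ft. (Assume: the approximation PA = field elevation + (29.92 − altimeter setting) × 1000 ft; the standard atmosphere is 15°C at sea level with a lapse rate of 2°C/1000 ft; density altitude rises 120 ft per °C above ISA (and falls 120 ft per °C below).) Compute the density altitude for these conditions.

-200 ft

Pressure altitude = 0 + (29.92 − 28.92) × 1000 = 0 + (+1000) = 1000 ft.
ISA temperature at 1000 ft = 15 − 2 × (1000/1000) = 13°C.
ISA deviation = 3 − 13 = -10°C.
Density altitude = 1000 + 120 × (-10) = -200 ft.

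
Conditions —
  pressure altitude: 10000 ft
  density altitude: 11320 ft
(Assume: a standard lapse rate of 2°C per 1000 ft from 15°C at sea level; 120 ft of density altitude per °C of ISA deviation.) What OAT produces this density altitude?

Density altitude − pressure altitude = 11320 − 10000 = +1320 ft.
At 120 ft/°C that is an ISA deviation of 1320/120 = +11°C.
ISA temperature at 10000 ft = 15 − 2 × (10000/1000) = -5°C.
OAT = ISA + deviation = -5 + (+11) = 6°C.

6°C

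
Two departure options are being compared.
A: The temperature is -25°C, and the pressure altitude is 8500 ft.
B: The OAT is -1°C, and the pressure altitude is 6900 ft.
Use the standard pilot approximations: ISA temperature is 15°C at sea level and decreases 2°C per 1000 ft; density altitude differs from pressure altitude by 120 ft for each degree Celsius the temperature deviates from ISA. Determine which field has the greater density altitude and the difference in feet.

B by 896 ft

A: ISA temp = -2°C, deviation -23°C, DA = 8500 + 120 × (-23) = 5740 ft.
B: ISA temp = 1.2°C, deviation -2.2°C, DA = 6900 + 120 × (-2.2) = 6636 ft.
B is higher by 6636 − 5740 = 896 ft.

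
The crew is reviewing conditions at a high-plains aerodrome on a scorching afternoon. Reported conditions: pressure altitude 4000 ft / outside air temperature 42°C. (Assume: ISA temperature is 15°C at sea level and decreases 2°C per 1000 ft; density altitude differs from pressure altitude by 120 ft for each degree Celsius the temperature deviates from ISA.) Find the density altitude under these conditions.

ISA temperature at 4000 ft = 15 − 2 × (4000/1000) = 7°C.
ISA deviation = 42 − 7 = +35°C.
Density altitude = 4000 + 120 × (35) = 4000 + (+4200) = 8200 ft.

8200 ft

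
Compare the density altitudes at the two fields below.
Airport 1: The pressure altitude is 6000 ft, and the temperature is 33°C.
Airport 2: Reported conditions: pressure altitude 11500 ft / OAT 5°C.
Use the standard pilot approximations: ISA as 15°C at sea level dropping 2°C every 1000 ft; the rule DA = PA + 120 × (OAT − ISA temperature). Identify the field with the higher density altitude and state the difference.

Airport 1: ISA temp = 3°C, deviation +30°C, DA = 6000 + 120 × 30 = 9600 ft.
Airport 2: ISA temp = -8°C, deviation +13°C, DA = 11500 + 120 × 13 = 13060 ft.
Airport 2 is higher by 13060 − 9600 = 3460 ft.

Airport 2 by 3460 ft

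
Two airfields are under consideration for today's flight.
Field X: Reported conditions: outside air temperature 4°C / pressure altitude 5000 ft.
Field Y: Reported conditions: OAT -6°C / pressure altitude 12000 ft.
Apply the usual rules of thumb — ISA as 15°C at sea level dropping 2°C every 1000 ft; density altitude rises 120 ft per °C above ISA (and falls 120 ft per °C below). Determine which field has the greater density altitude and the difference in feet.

Field Y by 7480 ft

Field X: ISA temp = 5°C, deviation -1°C, DA = 5000 + 120 × (-1) = 4880 ft.
Field Y: ISA temp = -9°C, deviation +3°C, DA = 12000 + 120 × 3 = 12360 ft.
Field Y is higher by 12360 − 4880 = 7480 ft.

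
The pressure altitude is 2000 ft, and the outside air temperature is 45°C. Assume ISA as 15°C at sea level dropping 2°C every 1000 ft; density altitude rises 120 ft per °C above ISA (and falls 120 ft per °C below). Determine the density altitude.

ISA temperature at 2000 ft = 15 − 2 × (2000/1000) = 11°C.
ISA deviation = 45 − 11 = +34°C.
Density altitude = 2000 + 120 × (34) = 2000 + (+4080) = 6080 ft.

6080 ft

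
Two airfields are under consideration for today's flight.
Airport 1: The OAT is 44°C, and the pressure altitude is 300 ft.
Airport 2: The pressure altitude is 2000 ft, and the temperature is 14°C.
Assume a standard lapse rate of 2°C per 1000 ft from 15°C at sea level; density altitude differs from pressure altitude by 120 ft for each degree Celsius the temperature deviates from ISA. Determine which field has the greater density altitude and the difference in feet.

Airport 1: ISA temp = 14.4°C, deviation +29.6°C, DA = 300 + 120 × 29.6 = 3852 ft.
Airport 2: ISA temp = 11°C, deviation +3°C, DA = 2000 + 120 × 3 = 2360 ft.
Airport 1 is higher by 3852 − 2360 = 1492 ft.

Airport 1 by 1492 ft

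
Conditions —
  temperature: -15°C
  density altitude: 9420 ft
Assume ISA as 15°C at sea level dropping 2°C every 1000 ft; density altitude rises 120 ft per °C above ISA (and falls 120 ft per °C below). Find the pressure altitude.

10500 ft

DA = PA + 120 × (OAT − (15 − 2·PA/1000)) = PA + 120·OAT − 1800 + 0.24·PA = 1.24·PA + 120·OAT − 1800.
So 1.24·PA = 9420 − 120 × (-15) + 1800 = 13020.
PA = 13020 / 1.24 = 10500 ft.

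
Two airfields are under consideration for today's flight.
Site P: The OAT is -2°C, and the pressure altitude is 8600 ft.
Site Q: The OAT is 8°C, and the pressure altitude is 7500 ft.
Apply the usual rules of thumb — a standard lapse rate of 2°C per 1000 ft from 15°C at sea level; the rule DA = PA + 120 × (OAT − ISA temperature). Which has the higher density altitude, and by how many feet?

Site P: ISA temp = -2.2°C, deviation +0.2°C, DA = 8600 + 120 × 0.2 = 8624 ft.
Site Q: ISA temp = 0°C, deviation +8°C, DA = 7500 + 120 × 8 = 8460 ft.
Site P is higher by 8624 − 8460 = 164 ft.

Site P by 164 ft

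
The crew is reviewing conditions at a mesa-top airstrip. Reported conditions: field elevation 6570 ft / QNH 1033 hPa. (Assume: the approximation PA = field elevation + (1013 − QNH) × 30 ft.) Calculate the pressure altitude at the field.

Pressure correction = (1013 − 1033) × 30 = -600 ft.
Pressure altitude = 6570 + (-600) = 5970 ft.

5970 ft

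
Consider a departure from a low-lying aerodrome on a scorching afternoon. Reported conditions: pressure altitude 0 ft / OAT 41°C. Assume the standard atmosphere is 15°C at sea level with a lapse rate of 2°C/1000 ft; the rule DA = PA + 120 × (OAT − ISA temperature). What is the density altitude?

ISA temperature at 0 ft = 15 − 2 × (0/1000) = 15°C.
ISA deviation = 41 − 15 = +26°C.
Density altitude = 0 + 120 × (26) = 0 + (+3120) = 3120 ft.

3120 ft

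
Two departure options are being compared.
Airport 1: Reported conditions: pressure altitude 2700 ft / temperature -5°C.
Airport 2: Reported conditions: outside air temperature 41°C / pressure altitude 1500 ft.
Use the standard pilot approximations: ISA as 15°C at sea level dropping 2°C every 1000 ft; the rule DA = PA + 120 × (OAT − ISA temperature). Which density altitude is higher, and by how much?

Airport 1: ISA temp = 9.6°C, deviation -14.6°C, DA = 2700 + 120 × (-14.6) = 948 ft.
Airport 2: ISA temp = 12°C, deviation +29°C, DA = 1500 + 120 × 29 = 4980 ft.
Airport 2 is higher by 4980 − 948 = 4032 ft.

Airport 2 by 4032 ft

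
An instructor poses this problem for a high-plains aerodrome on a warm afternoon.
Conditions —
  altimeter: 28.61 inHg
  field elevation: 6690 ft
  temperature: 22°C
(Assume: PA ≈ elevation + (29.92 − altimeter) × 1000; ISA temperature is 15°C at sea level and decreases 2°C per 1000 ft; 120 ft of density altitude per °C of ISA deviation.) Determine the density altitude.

10760 ft

Pressure altitude = 6690 + (29.92 − 28.61) × 1000 = 6690 + (+1310) = 8000 ft.
ISA temperature at 8000 ft = 15 − 2 × (8000/1000) = -1°C.
ISA deviation = 22 − (-1) = +23°C.
Density altitude = 8000 + 120 × (23) = 10760 ft.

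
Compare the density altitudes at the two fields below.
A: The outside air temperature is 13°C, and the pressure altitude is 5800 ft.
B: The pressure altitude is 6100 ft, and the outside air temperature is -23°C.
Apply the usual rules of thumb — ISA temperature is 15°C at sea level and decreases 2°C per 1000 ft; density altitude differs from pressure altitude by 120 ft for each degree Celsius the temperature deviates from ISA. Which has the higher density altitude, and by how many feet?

A by 3948 ft

A: ISA temp = 3.4°C, deviation +9.6°C, DA = 5800 + 120 × 9.6 = 6952 ft.
B: ISA temp = 2.8°C, deviation -25.8°C, DA = 6100 + 120 × (-25.8) = 3004 ft.
A is higher by 6952 − 3004 = 3948 ft.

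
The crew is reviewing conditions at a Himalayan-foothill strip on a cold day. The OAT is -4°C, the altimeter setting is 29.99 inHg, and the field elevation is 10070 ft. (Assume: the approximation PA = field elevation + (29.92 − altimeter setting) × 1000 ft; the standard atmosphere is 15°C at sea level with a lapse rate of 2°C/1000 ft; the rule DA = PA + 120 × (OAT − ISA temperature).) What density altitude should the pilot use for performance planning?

10120 ft

Pressure altitude = 10070 + (29.92 − 29.99) × 1000 = 10070 + (-70) = 10000 ft.
ISA temperature at 10000 ft = 15 − 2 × (10000/1000) = -5°C.
ISA deviation = -4 − (-5) = +1°C.
Density altitude = 10000 + 120 × (1) = 10120 ft.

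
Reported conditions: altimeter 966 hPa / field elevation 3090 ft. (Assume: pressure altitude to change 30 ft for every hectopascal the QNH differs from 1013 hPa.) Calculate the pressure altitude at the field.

4500 ft

Pressure correction = (1013 − 966) × 30 = +1410 ft.
Pressure altitude = 3090 + (+1410) = 4500 ft.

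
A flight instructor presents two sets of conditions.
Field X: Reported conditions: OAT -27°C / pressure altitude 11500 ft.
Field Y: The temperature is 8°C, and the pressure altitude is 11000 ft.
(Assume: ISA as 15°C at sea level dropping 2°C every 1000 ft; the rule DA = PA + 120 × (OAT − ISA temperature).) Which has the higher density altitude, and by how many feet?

Field X: ISA temp = -8°C, deviation -19°C, DA = 11500 + 120 × (-19) = 9220 ft.
Field Y: ISA temp = -7°C, deviation +15°C, DA = 11000 + 120 × 15 = 12800 ft.
Field Y is higher by 12800 − 9220 = 3580 ft.

Field Y by 3580 ft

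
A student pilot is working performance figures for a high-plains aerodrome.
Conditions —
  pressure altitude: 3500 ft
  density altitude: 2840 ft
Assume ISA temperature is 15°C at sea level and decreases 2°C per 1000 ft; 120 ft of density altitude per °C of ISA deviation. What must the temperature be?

Density altitude − pressure altitude = 2840 − 3500 = -660 ft.
At 120 ft/°C that is an ISA deviation of -660/120 = -5.5°C.
ISA temperature at 3500 ft = 15 − 2 × (3500/1000) = 8°C.
OAT = ISA + deviation = 8 + (-5.5) = 2.5°C.

2.5°C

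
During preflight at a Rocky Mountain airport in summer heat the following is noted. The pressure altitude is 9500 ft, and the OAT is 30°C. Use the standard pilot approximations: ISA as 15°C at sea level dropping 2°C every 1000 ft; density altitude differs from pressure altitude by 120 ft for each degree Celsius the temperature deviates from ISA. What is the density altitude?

13580 ft

ISA temperature at 9500 ft = 15 − 2 × (9500/1000) = -4°C.
ISA deviation = 30 − (-4) = +34°C.
Density altitude = 9500 + 120 × (34) = 9500 + (+4080) = 13580 ft.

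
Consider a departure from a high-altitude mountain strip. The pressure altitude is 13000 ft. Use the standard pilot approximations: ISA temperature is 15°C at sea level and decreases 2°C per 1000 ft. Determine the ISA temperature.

ISA temperature = 15 − 2 × (13000/1000) = 15 − 26 = -11°C.

-11°C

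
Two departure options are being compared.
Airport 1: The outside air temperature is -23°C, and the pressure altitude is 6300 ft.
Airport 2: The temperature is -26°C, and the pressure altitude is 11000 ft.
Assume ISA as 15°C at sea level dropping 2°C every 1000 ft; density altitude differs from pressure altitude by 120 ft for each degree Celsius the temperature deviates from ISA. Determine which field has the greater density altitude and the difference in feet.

Airport 2 by 5468 ft

Airport 1: ISA temp = 2.4°C, deviation -25.4°C, DA = 6300 + 120 × (-25.4) = 3252 ft.
Airport 2: ISA temp = -7°C, deviation -19°C, DA = 11000 + 120 × (-19) = 8720 ft.
Airport 2 is higher by 8720 − 3252 = 5468 ft.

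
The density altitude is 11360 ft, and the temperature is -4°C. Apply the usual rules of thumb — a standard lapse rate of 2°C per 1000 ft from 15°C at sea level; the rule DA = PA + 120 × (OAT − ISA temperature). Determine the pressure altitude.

11000 ft

DA = PA + 120 × (OAT − (15 − 2·PA/1000)) = PA + 120·OAT − 1800 + 0.24·PA = 1.24·PA + 120·OAT − 1800.
So 1.24·PA = 11360 − 120 × (-4) + 1800 = 13640.
PA = 13640 / 1.24 = 11000 ft.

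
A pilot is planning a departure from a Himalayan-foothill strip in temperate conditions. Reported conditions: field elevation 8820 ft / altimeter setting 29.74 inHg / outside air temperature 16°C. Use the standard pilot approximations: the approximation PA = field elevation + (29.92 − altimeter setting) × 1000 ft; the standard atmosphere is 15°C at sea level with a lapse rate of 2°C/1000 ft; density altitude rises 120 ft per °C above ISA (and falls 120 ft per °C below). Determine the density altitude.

11280 ft

Pressure altitude = 8820 + (29.92 − 29.74) × 1000 = 8820 + (+180) = 9000 ft.
ISA temperature at 9000 ft = 15 − 2 × (9000/1000) = -3°C.
ISA deviation = 16 − (-3) = +19°C.
Density altitude = 9000 + 120 × (19) = 11280 ft.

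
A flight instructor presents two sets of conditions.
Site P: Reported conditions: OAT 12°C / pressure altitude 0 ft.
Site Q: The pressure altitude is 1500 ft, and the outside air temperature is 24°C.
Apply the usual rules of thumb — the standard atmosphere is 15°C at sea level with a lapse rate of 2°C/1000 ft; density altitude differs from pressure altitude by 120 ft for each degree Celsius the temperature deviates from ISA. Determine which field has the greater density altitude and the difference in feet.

Site P: ISA temp = 15°C, deviation -3°C, DA = 0 + 120 × (-3) = -360 ft.
Site Q: ISA temp = 12°C, deviation +12°C, DA = 1500 + 120 × 12 = 2940 ft.
Site Q is higher by 2940 − (-360) = 3300 ft.

Site Q by 3300 ft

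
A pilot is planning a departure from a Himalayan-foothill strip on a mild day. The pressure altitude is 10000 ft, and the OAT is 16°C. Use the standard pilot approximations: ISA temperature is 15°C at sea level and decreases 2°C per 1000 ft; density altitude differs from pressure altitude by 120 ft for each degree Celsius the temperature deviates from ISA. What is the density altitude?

12520 ft

ISA temperature at 10000 ft = 15 − 2 × (10000/1000) = -5°C.
ISA deviation = 16 − (-5) = +21°C.
Density altitude = 10000 + 120 × (21) = 10000 + (+2520) = 12520 ft.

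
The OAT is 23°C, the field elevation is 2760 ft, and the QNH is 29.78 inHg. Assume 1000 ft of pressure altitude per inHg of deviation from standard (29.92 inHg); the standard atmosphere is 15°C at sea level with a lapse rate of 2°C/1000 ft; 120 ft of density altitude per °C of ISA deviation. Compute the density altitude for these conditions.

Pressure altitude = 2760 + (29.92 − 29.78) × 1000 = 2760 + (+140) = 2900 ft.
ISA temperature at 2900 ft = 15 − 2 × (2900/1000) = 9.2°C.
ISA deviation = 23 − 9.2 = +13.8°C.
Density altitude = 2900 + 120 × (13.8) = 4556 ft.

4556 ft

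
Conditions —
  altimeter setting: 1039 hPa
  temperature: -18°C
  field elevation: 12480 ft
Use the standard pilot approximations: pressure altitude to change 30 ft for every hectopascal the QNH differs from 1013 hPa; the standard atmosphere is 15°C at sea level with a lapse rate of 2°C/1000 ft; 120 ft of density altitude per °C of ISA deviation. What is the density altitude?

Pressure altitude = 12480 + (1013 − 1039) × 30 = 12480 + (-780) = 11700 ft.
ISA temperature at 11700 ft = 15 − 2 × (11700/1000) = -8.4°C.
ISA deviation = -18 − (-8.4) = -9.6°C.
Density altitude = 11700 + 120 × (-9.6) = 10548 ft.

10548 ft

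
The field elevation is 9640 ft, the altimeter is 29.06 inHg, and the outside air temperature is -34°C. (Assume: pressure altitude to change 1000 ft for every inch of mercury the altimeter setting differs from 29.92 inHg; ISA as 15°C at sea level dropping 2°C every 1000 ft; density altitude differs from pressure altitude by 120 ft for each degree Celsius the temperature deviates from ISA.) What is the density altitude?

Pressure altitude = 9640 + (29.92 − 29.06) × 1000 = 9640 + (+860) = 10500 ft.
ISA temperature at 10500 ft = 15 − 2 × (10500/1000) = -6°C.
ISA deviation = -34 − (-6) = -28°C.
Density altitude = 10500 + 120 × (-28) = 7140 ft.

7140 ft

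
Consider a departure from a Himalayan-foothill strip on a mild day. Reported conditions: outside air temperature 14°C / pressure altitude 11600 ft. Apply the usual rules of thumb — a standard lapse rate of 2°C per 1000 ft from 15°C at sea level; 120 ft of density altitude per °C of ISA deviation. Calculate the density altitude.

14264 ft

ISA temperature at 11600 ft = 15 − 2 × (11600/1000) = -8.2°C.
ISA deviation = 14 − (-8.2) = +22.2°C.
Density altitude = 11600 + 120 × (22.2) = 11600 + (+2664) = 14264 ft.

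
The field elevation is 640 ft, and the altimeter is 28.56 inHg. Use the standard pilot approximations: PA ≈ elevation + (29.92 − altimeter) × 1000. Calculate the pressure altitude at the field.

Pressure correction = (29.92 − 28.56) × 1000 = +1360 ft.
Pressure altitude = 640 + (+1360) = 2000 ft.

2000 ft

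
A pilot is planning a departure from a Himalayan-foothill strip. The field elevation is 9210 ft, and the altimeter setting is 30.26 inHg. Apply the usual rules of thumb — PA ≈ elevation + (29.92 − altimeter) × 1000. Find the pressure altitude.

8870 ft

Pressure correction = (29.92 − 30.26) × 1000 = -340 ft.
Pressure altitude = 9210 + (-340) = 8870 ft.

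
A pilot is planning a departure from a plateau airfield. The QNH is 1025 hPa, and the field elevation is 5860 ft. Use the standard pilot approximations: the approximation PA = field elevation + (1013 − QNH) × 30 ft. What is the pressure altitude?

Pressure correction = (1013 − 1025) × 30 = -360 ft.
Pressure altitude = 5860 + (-360) = 5500 ft.

5500 ft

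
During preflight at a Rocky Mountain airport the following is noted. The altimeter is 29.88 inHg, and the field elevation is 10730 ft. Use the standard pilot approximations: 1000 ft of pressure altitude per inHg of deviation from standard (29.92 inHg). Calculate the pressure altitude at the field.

Pressure correction = (29.92 − 29.88) × 1000 = +40 ft.
Pressure altitude = 10730 + (+40) = 10770 ft.

10770 ft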